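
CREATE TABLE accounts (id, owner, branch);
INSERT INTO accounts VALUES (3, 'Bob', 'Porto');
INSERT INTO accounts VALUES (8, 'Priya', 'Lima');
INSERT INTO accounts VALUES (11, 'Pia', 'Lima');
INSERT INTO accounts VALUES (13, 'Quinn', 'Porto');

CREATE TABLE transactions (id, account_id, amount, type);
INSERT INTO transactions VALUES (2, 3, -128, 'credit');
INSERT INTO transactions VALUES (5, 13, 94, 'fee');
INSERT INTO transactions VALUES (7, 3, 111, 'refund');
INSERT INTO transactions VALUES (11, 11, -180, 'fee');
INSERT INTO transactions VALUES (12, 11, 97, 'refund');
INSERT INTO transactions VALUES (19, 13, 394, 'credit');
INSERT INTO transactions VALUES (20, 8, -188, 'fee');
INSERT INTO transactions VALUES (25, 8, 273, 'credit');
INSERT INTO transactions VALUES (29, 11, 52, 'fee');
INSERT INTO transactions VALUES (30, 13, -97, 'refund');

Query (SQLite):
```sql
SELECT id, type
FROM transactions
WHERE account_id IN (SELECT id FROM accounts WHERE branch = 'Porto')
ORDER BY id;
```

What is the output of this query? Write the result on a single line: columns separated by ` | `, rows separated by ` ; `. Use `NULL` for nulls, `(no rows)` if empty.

2 | credit ; 5 | fee ; 7 | refund ; 19 | credit ; 30 | refund

Inner query: accounts.id where branch = 'Porto'.
Outer: keep transactions rows whose account_id is in that set.
Inner query → {3, 13}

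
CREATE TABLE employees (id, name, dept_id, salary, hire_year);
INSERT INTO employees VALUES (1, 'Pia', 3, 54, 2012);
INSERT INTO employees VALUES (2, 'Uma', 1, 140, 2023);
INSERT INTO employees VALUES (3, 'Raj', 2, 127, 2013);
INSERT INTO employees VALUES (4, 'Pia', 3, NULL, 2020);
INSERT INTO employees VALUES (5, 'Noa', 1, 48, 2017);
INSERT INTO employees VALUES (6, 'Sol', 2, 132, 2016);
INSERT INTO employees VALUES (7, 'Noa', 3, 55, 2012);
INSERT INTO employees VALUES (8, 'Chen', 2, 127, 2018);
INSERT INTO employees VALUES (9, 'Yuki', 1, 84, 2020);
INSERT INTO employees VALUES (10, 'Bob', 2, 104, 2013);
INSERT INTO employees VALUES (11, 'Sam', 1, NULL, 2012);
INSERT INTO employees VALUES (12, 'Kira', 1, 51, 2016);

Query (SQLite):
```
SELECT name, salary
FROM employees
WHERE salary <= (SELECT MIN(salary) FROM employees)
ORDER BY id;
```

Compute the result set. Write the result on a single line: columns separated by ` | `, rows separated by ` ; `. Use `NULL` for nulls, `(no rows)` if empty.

Noa | 48

Scalar subquery: MIN(salary) over all employees rows = 48.
Keep rows where salary <= that value.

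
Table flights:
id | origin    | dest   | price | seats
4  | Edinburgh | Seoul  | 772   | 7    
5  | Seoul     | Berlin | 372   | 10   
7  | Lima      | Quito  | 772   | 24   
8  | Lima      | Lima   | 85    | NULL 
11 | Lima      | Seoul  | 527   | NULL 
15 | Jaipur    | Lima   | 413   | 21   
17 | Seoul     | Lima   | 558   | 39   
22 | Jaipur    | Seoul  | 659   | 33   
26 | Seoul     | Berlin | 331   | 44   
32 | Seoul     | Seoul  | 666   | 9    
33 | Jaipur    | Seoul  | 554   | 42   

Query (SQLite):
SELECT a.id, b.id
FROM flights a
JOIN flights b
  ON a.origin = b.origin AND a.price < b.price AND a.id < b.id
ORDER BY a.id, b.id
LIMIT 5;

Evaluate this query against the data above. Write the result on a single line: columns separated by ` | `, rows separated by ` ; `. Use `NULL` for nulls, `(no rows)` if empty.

5 | 17 ; 5 | 32 ; 8 | 11 ; 15 | 22 ; 15 | 33

Pairs (a,b) with same origin, a.price < b.price, a.id < b.id.
origin groups: Edinburgh:{4} Jaipur:{15,22,33} Lima:{7,8,11} Seoul:{5,17,26,32}
Ordered by (a.id, b.id); first 5.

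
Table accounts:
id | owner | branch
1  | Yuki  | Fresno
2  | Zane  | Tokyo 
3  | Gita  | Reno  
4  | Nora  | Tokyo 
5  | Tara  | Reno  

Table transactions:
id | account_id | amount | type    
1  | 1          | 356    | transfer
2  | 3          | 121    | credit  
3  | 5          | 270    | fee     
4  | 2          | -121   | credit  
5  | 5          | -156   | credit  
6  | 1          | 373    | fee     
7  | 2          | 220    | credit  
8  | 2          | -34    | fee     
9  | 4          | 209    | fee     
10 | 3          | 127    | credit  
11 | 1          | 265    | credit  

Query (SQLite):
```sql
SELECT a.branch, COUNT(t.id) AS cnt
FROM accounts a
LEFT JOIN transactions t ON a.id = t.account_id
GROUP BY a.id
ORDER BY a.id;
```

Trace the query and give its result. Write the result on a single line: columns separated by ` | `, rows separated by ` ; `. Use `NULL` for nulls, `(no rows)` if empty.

Fresno | 3 ; Tokyo | 3 ; Reno | 2 ; Tokyo | 1 ; Reno | 2

LEFT JOIN keeps every accounts row; unmatched ones get NULL for transactions columns.
Group by accounts.id and compute COUNT(t.id). COUNT(col) of an all-NULL group is 0.
  1: ids {1, 6, 11} → COUNT(t.id)=3
  2: ids {4, 7, 8} → COUNT(t.id)=3
  3: ids {2, 10} → COUNT(t.id)=2
  4: ids {9} → COUNT(t.id)=1
  5: ids {3, 5} → COUNT(t.id)=2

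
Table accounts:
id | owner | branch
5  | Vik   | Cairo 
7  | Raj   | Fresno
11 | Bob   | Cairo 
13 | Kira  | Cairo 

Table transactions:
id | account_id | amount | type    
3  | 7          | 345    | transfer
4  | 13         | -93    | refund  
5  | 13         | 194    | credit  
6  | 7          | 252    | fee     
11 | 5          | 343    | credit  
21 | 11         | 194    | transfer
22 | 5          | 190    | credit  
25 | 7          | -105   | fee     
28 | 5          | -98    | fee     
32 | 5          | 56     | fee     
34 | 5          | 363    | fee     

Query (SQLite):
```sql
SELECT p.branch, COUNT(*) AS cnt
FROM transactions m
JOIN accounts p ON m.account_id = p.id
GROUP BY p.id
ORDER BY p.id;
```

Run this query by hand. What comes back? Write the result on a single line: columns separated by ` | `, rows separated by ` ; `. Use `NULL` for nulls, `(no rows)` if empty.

Cairo | 5 ; Fresno | 3 ; Cairo | 1 ; Cairo | 2

Join each transactions row to its accounts via account_id.
Group joined rows by accounts.id; compute COUNT(*) per group.
  5: ids {11, 22, 28, 32, 34} → COUNT(*)=5
  7: ids {3, 6, 25} → COUNT(*)=3
  11: ids {21} → COUNT(*)=1
  13: ids {4, 5} → COUNT(*)=2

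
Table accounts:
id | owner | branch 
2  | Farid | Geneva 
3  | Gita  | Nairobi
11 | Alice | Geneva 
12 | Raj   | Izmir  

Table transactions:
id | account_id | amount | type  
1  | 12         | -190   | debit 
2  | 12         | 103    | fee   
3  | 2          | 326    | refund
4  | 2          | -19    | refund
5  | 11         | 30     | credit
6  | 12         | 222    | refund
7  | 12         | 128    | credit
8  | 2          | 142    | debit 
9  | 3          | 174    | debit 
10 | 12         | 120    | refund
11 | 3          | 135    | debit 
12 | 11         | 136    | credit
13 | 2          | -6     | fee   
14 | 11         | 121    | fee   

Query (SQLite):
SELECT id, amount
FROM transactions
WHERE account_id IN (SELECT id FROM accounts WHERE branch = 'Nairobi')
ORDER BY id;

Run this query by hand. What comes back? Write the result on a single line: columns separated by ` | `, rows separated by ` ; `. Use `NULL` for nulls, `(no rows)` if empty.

Inner query: accounts.id where branch = 'Nairobi'.
Outer: keep transactions rows whose account_id is in that set.
Inner query → {3}

9 | 174 ; 11 | 135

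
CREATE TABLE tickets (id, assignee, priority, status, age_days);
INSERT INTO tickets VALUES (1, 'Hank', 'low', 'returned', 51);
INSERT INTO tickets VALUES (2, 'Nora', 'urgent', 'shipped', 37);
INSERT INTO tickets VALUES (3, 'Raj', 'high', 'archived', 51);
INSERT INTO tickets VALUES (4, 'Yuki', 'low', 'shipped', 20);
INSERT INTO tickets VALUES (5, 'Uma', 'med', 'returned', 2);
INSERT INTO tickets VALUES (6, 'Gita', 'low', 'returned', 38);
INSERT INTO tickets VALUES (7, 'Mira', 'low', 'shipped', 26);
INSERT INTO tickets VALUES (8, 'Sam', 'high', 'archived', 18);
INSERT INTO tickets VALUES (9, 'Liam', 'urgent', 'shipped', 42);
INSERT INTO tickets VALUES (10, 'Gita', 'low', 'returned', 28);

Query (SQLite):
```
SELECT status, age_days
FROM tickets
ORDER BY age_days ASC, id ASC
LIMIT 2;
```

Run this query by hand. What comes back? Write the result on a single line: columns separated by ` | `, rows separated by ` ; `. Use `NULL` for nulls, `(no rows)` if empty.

returned | 2 ; archived | 18

Sort by age_days asc, tiebreak id asc: (2, id=5), (18, id=8), (20, id=4), (26, id=7), (28, id=10) …. Take first 2.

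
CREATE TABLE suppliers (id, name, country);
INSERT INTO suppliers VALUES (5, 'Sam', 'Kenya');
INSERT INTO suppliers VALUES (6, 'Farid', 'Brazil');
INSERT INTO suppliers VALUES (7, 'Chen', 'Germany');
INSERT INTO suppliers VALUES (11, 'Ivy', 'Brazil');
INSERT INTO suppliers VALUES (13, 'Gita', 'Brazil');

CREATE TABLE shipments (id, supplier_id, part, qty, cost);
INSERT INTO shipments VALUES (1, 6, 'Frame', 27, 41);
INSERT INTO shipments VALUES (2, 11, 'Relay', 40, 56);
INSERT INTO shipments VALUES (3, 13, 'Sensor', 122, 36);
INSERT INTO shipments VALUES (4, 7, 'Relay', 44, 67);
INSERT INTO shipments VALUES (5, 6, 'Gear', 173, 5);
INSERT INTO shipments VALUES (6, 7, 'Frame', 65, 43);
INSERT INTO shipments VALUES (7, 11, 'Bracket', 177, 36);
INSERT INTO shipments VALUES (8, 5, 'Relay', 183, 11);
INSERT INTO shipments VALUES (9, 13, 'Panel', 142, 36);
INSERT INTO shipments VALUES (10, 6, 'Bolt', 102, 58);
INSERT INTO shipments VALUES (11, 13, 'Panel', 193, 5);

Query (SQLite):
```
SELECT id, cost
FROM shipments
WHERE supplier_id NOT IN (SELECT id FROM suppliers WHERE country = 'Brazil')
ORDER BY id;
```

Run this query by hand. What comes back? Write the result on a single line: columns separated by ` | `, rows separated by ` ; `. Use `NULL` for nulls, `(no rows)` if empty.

Inner query: suppliers.id where country = 'Brazil'.
Outer: keep shipments rows whose supplier_id is not in that set.
Inner query → {6, 11, 13}

4 | 67 ; 6 | 43 ; 8 | 11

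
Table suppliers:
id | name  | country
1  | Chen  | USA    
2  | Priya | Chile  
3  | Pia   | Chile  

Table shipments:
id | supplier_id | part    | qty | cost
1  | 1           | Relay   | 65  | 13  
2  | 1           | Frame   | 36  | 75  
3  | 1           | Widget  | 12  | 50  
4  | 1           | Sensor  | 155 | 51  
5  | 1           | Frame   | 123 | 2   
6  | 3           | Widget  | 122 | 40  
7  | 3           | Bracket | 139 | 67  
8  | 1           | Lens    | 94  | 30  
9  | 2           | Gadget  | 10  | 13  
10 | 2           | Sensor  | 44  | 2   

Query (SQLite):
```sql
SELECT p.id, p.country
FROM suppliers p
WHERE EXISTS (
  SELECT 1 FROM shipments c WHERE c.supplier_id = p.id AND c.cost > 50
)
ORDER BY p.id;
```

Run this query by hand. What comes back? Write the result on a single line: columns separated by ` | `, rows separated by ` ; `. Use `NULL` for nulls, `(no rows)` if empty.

For each suppliers row, check whether any shipments with matching supplier_id has cost > 50.
Keep rows where that is true.

1 | USA ; 3 | Chile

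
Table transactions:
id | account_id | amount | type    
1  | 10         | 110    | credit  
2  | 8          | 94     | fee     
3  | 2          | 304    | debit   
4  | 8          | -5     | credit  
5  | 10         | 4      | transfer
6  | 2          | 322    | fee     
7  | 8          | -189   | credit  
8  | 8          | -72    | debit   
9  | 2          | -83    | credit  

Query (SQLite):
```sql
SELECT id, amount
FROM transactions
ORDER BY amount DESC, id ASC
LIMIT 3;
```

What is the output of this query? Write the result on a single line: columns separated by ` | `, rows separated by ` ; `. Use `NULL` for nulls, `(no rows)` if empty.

Sort by amount desc, tiebreak id asc: (322, id=6), (304, id=3), (110, id=1), (94, id=2), (4, id=5), (-5, id=4) …. Take first 3.

6 | 322 ; 3 | 304 ; 1 | 110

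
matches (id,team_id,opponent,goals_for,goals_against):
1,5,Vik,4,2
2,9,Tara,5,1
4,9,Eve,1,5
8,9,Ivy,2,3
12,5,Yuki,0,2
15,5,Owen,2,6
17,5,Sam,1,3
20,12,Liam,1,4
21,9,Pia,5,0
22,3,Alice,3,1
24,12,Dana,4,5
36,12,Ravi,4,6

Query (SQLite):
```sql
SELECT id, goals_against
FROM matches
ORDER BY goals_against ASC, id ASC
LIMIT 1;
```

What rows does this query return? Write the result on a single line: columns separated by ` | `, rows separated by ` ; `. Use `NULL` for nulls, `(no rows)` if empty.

Sort by goals_against asc, tiebreak id asc: (0, id=21), (1, id=2), (1, id=22), (2, id=1) …. Take first 1.

21 | 0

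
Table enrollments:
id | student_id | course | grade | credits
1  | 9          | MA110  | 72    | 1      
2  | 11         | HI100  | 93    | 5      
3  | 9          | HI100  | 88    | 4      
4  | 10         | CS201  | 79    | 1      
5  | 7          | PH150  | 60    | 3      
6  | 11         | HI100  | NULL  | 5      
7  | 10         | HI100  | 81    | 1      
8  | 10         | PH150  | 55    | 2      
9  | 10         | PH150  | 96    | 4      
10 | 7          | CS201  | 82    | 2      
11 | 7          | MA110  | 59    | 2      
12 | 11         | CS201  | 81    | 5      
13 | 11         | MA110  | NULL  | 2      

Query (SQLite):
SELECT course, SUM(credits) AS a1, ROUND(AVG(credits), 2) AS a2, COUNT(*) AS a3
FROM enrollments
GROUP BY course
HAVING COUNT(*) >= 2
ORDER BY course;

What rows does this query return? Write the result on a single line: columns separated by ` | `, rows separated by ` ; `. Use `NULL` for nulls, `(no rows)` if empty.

CS201 | 8 | 2.67 | 3 ; HI100 | 15 | 3.75 | 4 ; MA110 | 5 | 1.67 | 3 ; PH150 | 9 | 3 | 3

Group enrollments by course.
Per group compute: SUM(credits), ROUND(AVG(credits), 2), COUNT(*).
HAVING: drop groups with fewer than 2 rows.
  CS201: ids {4, 10, 12} → SUM(credits)=8, ROUND(AVG(credits), 2)=2.67, COUNT(*)=3
  HI100: ids {2, 3, 6, 7} → SUM(credits)=15, ROUND(AVG(credits), 2)=3.75, COUNT(*)=4
  MA110: ids {1, 11, 13} → SUM(credits)=5, ROUND(AVG(credits), 2)=1.67, COUNT(*)=3
  PH150: ids {5, 8, 9} → SUM(credits)=9, ROUND(AVG(credits), 2)=3, COUNT(*)=3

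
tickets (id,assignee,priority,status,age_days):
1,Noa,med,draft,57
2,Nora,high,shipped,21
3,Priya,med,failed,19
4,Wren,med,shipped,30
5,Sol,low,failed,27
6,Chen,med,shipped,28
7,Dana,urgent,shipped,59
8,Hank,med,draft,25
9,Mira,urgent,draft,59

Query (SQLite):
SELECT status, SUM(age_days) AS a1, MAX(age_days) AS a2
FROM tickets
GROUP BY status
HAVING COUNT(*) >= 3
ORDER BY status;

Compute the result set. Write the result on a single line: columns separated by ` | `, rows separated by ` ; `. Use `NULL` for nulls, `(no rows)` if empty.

Group tickets by status.
Per group compute: SUM(age_days), MAX(age_days).
HAVING: drop groups with fewer than 3 rows.
  draft: ids {1, 8, 9} → SUM(age_days)=141, MAX(age_days)=59
  failed: ids {3, 5} → SUM(age_days)=46, MAX(age_days)=27
  shipped: ids {2, 4, 6, 7} → SUM(age_days)=138, MAX(age_days)=59

draft | 141 | 59 ; shipped | 138 | 59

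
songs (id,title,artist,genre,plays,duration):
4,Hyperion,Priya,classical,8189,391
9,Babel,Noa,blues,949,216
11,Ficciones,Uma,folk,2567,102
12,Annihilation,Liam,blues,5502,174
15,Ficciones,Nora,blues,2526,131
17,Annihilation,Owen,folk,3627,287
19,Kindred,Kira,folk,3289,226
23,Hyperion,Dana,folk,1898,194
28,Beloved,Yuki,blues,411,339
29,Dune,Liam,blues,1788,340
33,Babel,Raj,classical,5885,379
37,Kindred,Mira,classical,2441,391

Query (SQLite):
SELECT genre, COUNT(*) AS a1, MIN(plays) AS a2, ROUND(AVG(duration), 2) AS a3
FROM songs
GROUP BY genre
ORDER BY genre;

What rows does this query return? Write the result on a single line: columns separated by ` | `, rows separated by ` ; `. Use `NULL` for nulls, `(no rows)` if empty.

blues | 5 | 411 | 240 ; classical | 3 | 2441 | 387 ; folk | 4 | 1898 | 202.25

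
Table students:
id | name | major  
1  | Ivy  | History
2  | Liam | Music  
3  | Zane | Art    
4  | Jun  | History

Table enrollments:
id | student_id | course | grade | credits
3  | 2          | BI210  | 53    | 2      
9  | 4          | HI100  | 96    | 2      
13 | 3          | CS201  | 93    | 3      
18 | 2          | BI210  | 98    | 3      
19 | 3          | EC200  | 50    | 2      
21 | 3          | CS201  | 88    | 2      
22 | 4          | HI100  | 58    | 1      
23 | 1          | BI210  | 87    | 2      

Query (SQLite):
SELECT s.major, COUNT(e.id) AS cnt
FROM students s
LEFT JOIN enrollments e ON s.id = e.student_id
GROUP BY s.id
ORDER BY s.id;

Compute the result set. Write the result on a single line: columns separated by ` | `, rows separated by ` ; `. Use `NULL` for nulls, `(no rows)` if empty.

History | 1 ; Music | 2 ; Art | 3 ; History | 2

LEFT JOIN keeps every students row; unmatched ones get NULL for enrollments columns.
Group by students.id and compute COUNT(e.id). COUNT(col) of an all-NULL group is 0.
  1: ids {23} → COUNT(e.id)=1
  2: ids {3, 18} → COUNT(e.id)=2
  3: ids {13, 19, 21} → COUNT(e.id)=3
  4: ids {9, 22} → COUNT(e.id)=2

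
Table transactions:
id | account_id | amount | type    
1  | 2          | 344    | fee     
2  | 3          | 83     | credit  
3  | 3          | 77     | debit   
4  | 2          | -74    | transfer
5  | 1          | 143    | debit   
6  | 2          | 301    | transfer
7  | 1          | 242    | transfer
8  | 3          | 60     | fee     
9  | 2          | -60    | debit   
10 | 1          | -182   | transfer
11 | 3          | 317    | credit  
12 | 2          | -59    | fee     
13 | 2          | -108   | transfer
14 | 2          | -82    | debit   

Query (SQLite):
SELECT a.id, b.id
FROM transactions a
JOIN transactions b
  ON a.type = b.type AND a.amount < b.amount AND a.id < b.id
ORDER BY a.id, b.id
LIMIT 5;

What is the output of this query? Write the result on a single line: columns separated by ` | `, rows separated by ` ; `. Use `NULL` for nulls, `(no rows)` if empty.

Pairs (a,b) with same type, a.amount < b.amount, a.id < b.id.
type groups: credit:{2,11} debit:{3,5,9,14} fee:{1,8,12} transfer:{4,6,7,10,13}
Ordered by (a.id, b.id); first 5.

2 | 11 ; 3 | 5 ; 4 | 6 ; 4 | 7 ; 10 | 13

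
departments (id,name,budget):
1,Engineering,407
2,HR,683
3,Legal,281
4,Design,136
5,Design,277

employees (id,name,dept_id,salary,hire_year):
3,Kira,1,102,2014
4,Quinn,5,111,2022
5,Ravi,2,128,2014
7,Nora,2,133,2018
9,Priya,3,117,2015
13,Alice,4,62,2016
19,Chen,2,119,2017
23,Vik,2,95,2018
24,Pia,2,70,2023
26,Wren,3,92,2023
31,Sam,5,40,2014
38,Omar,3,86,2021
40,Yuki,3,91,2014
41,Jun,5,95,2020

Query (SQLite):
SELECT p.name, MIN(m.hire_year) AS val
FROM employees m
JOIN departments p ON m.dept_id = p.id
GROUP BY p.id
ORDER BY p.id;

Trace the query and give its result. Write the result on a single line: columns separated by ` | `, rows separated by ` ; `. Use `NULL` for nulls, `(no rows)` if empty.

Engineering | 2014 ; HR | 2014 ; Legal | 2014 ; Design | 2016 ; Design | 2014

Join each employees row to its departments via dept_id.
Group joined rows by departments.id; compute MIN(m.hire_year) per group.
  1: ids {3} → MIN(m.hire_year)=2014
  2: ids {5, 7, 19, 23, 24} → MIN(m.hire_year)=2014
  3: ids {9, 26, 38, 40} → MIN(m.hire_year)=2014
  4: ids {13} → MIN(m.hire_year)=2016
  5: ids {4, 31, 41} → MIN(m.hire_year)=2014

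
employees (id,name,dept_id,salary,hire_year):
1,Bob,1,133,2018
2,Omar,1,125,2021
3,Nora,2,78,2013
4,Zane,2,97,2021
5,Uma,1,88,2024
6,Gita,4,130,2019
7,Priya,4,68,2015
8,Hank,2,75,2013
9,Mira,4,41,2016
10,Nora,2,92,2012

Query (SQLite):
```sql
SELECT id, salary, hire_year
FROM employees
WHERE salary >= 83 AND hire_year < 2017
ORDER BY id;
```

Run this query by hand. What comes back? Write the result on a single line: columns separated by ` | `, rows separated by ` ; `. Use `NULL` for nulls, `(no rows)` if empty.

salary >= 83: ids {1, 2, 4, 5, 6, 10}
hire_year < 2017: ids {3, 7, 8, 9, 10}
Combine with AND.

10 | 92 | 2012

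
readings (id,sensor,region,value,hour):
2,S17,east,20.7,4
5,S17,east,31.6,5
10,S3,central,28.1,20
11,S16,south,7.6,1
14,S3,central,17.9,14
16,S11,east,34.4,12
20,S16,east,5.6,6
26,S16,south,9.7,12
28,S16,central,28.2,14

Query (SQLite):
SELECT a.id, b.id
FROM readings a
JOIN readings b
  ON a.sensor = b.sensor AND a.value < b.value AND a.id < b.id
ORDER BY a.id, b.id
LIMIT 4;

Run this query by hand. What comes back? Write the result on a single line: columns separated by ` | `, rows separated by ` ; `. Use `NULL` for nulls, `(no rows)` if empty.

2 | 5 ; 11 | 26 ; 11 | 28 ; 20 | 26

Pairs (a,b) with same sensor, a.value < b.value, a.id < b.id.
sensor groups: S11:{16} S16:{11,20,26,28} S17:{2,5} S3:{10,14}
Ordered by (a.id, b.id); first 4.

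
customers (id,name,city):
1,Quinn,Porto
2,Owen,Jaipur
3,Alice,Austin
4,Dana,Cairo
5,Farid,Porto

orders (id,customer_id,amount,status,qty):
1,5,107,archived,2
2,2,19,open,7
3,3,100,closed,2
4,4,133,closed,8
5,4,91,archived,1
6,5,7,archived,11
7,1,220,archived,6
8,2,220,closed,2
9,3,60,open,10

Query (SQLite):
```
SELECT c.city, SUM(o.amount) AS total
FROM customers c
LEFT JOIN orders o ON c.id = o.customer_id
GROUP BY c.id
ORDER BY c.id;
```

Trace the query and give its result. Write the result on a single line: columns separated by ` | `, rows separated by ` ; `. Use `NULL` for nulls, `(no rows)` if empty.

LEFT JOIN keeps every customers row; unmatched ones get NULL for orders columns.
Group by customers.id and compute SUM(o.amount). SUM over an all-NULL group is NULL.
  1: ids {7} → SUM(o.amount)=220
  2: ids {2, 8} → SUM(o.amount)=239
  3: ids {3, 9} → SUM(o.amount)=160
  4: ids {4, 5} → SUM(o.amount)=224
  5: ids {1, 6} → SUM(o.amount)=114

Porto | 220 ; Jaipur | 239 ; Austin | 160 ; Cairo | 224 ; Porto | 114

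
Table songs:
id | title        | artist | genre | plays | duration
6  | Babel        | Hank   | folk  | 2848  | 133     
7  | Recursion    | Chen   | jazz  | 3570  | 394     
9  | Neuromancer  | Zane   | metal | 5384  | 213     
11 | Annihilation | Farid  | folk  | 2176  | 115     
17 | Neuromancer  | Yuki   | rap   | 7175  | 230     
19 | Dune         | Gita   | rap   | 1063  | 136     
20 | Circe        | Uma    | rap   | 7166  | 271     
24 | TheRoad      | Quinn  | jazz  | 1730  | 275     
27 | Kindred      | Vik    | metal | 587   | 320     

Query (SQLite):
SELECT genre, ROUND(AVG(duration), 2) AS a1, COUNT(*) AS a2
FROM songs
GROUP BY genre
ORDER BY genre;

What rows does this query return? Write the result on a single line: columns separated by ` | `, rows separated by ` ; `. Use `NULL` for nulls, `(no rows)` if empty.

folk | 124 | 2 ; jazz | 334.5 | 2 ; metal | 266.5 | 2 ; rap | 212.33 | 3

Group songs by genre.
Per group compute: ROUND(AVG(duration), 2), COUNT(*).
  folk: ids {6, 11} → ROUND(AVG(duration), 2)=124, COUNT(*)=2
  jazz: ids {7, 24} → ROUND(AVG(duration), 2)=334.5, COUNT(*)=2
  metal: ids {9, 27} → ROUND(AVG(duration), 2)=266.5, COUNT(*)=2
  rap: ids {17, 19, 20} → ROUND(AVG(duration), 2)=212.33, COUNT(*)=3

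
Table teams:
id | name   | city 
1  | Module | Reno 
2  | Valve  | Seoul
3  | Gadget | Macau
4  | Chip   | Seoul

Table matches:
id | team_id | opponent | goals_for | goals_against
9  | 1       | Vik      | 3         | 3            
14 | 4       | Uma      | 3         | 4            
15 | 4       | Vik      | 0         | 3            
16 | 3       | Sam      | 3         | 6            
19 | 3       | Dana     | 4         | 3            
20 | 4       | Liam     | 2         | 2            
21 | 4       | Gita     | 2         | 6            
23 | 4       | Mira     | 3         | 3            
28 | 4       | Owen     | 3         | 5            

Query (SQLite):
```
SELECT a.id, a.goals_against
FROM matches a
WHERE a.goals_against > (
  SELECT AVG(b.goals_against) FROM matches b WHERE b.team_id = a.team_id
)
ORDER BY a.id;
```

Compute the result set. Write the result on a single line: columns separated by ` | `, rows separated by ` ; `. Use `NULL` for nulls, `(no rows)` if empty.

14 | 4 ; 16 | 6 ; 21 | 6 ; 28 | 5

For each matches row a, compute AVG(goals_against) over rows sharing a.team_id.
Keep row a if a.goals_against > that per-group AVG.
  team_id=1: AVG(goals_against) = 3.0
  team_id=3: AVG(goals_against) = 4.5
  team_id=4: AVG(goals_against) = 3.833333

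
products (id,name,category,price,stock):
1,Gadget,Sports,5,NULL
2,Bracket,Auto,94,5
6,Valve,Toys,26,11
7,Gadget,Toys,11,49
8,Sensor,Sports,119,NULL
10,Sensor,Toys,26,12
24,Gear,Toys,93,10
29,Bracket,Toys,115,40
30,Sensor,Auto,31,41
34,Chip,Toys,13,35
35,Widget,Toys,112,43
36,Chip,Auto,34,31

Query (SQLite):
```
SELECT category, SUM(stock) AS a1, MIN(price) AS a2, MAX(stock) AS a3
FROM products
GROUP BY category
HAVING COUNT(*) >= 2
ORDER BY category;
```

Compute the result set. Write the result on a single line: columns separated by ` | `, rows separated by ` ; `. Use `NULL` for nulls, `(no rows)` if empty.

Auto | 77 | 31 | 41 ; Sports | NULL | 5 | NULL ; Toys | 200 | 11 | 49

Group products by category.
Per group compute: SUM(stock), MIN(price), MAX(stock).
HAVING: drop groups with fewer than 2 rows.
  Auto: ids {2, 30, 36} → SUM(stock)=77, MIN(price)=31, MAX(stock)=41
  Sports: ids {1, 8} → SUM(stock)=NULL, MIN(price)=5, MAX(stock)=NULL
  Toys: ids {6, 7, 10, 24, 29, 34, 35} → SUM(stock)=200, MIN(price)=11, MAX(stock)=49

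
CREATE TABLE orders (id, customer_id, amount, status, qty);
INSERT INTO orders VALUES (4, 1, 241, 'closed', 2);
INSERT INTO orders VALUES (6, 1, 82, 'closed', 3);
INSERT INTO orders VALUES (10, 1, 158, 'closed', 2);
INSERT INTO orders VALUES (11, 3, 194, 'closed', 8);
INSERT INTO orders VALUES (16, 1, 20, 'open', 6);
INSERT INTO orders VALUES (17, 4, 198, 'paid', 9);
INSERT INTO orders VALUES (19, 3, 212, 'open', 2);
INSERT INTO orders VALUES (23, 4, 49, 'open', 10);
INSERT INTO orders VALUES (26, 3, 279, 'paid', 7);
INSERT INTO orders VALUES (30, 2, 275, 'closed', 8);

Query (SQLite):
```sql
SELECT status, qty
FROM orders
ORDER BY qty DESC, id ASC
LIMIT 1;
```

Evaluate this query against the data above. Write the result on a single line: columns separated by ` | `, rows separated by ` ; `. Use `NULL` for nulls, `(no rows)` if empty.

open | 10

Sort by qty desc, tiebreak id asc: (10, id=23), (9, id=17), (8, id=11), (8, id=30) …. Take first 1.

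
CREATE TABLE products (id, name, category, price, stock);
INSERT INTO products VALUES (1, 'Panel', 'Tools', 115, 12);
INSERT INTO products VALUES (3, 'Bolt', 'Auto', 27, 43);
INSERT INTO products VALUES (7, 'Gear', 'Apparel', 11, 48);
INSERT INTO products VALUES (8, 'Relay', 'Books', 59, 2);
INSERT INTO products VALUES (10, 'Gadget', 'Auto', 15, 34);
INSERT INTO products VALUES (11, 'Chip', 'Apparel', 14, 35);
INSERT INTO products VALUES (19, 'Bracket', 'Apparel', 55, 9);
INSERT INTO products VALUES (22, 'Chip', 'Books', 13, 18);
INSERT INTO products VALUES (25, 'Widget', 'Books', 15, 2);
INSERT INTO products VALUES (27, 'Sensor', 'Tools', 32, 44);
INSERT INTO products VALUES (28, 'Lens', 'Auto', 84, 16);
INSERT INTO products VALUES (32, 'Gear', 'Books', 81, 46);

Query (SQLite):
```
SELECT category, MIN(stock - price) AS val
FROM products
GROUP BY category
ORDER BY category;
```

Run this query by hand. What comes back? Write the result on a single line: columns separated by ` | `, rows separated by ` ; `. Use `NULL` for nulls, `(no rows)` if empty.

Apparel | -46 ; Auto | -68 ; Books | -57 ; Tools | -103

For each row compute stock - price.
Group by category; take MIN of the expression per group.
  Apparel: ids {7, 11, 19} → MIN(stock - price)=-46
  Auto: ids {3, 10, 28} → MIN(stock - price)=-68
  Books: ids {8, 22, 25, 32} → MIN(stock - price)=-57
  Tools: ids {1, 27} → MIN(stock - price)=-103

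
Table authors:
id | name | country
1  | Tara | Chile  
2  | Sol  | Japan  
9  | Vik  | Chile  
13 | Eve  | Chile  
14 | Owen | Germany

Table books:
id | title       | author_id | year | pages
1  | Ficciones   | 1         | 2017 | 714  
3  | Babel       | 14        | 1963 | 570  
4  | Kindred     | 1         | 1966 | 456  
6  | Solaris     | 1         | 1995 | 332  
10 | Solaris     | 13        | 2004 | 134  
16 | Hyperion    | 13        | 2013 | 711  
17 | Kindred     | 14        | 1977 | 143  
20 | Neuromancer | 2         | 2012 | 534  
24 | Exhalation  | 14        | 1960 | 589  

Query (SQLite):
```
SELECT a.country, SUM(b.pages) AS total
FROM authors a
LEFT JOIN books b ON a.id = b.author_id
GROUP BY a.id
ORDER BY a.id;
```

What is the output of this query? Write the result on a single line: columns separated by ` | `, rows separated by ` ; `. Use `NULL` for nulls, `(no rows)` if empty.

LEFT JOIN keeps every authors row; unmatched ones get NULL for books columns.
Group by authors.id and compute SUM(b.pages). SUM over an all-NULL group is NULL.
  1: ids {1, 4, 6} → SUM(b.pages)=1502
  2: ids {20} → SUM(b.pages)=534
  9: ids {—} → SUM(b.pages)=NULL
  13: ids {10, 16} → SUM(b.pages)=845
  14: ids {3, 17, 24} → SUM(b.pages)=1302

Chile | 1502 ; Japan | 534 ; Chile | NULL ; Chile | 845 ; Germany | 1302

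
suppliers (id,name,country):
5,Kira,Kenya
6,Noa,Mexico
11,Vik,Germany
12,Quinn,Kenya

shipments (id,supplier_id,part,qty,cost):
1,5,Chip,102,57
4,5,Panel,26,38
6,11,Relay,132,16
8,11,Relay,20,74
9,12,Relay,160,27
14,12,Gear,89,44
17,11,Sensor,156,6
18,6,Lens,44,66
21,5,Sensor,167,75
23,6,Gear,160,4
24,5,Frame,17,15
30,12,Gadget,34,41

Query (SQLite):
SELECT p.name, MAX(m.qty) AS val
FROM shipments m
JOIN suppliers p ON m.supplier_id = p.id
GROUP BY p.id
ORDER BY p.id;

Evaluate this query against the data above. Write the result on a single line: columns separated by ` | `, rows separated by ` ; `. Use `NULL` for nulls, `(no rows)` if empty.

Kira | 167 ; Noa | 160 ; Vik | 156 ; Quinn | 160

Join each shipments row to its suppliers via supplier_id.
Group joined rows by suppliers.id; compute MAX(m.qty) per group.
  5: ids {1, 4, 21, 24} → MAX(m.qty)=167
  6: ids {18, 23} → MAX(m.qty)=160
  11: ids {6, 8, 17} → MAX(m.qty)=156
  12: ids {9, 14, 30} → MAX(m.qty)=160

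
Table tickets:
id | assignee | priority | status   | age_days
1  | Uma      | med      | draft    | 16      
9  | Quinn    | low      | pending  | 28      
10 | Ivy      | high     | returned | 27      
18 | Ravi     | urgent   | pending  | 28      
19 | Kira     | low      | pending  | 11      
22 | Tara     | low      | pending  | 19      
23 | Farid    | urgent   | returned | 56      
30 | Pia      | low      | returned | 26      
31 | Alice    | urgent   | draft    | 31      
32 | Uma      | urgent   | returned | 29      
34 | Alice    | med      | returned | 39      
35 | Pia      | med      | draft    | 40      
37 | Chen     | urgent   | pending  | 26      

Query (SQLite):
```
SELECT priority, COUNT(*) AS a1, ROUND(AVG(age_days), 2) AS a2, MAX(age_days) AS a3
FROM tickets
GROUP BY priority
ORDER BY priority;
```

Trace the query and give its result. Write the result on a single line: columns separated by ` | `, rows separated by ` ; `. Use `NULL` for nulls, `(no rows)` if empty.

high | 1 | 27 | 27 ; low | 4 | 21 | 28 ; med | 3 | 31.67 | 40 ; urgent | 5 | 34 | 56

Group tickets by priority.
Per group compute: COUNT(*), ROUND(AVG(age_days), 2), MAX(age_days).
  high: ids {10} → COUNT(*)=1, ROUND(AVG(age_days), 2)=27, MAX(age_days)=27
  low: ids {9, 19, 22, 30} → COUNT(*)=4, ROUND(AVG(age_days), 2)=21, MAX(age_days)=28
  med: ids {1, 34, 35} → COUNT(*)=3, ROUND(AVG(age_days), 2)=31.67, MAX(age_days)=40
  urgent: ids {18, 23, 31, 32, 37} → COUNT(*)=5, ROUND(AVG(age_days), 2)=34, MAX(age_days)=56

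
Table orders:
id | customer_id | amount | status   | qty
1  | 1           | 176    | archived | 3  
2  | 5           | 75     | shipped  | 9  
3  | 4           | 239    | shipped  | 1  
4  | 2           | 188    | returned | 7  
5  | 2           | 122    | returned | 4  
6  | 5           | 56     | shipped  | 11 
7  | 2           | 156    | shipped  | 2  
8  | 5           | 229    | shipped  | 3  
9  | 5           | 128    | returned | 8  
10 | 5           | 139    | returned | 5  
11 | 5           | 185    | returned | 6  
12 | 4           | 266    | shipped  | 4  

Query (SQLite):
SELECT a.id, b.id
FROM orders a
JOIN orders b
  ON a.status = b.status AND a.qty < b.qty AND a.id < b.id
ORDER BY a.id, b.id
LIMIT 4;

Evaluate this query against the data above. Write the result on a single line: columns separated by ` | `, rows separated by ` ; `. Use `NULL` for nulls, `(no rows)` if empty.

Pairs (a,b) with same status, a.qty < b.qty, a.id < b.id.
status groups: archived:{1} returned:{4,5,9,10,11} shipped:{2,3,6,7,8,12}
Ordered by (a.id, b.id); first 4.

2 | 6 ; 3 | 6 ; 3 | 7 ; 3 | 8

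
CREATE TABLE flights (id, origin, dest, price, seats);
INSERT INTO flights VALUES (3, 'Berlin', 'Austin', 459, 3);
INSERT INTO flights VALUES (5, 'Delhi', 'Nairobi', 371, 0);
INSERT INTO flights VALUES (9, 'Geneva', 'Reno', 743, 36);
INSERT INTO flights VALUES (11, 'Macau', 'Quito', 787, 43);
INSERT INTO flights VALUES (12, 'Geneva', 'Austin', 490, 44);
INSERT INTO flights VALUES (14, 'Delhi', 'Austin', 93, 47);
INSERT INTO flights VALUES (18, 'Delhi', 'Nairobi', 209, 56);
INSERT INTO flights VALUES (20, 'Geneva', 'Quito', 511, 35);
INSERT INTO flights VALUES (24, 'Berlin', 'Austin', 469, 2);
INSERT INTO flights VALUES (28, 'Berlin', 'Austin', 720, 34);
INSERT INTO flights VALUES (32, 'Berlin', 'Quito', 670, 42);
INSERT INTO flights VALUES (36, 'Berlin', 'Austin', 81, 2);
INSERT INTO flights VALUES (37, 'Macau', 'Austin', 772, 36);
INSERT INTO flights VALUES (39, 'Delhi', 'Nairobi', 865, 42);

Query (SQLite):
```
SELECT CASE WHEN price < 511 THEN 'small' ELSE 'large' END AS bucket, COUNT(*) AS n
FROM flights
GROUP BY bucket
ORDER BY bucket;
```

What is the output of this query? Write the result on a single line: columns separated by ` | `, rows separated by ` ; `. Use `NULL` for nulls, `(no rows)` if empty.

large | 7 ; small | 7

Bucket rows by price < 511 → 'small' else 'large'; count each bucket.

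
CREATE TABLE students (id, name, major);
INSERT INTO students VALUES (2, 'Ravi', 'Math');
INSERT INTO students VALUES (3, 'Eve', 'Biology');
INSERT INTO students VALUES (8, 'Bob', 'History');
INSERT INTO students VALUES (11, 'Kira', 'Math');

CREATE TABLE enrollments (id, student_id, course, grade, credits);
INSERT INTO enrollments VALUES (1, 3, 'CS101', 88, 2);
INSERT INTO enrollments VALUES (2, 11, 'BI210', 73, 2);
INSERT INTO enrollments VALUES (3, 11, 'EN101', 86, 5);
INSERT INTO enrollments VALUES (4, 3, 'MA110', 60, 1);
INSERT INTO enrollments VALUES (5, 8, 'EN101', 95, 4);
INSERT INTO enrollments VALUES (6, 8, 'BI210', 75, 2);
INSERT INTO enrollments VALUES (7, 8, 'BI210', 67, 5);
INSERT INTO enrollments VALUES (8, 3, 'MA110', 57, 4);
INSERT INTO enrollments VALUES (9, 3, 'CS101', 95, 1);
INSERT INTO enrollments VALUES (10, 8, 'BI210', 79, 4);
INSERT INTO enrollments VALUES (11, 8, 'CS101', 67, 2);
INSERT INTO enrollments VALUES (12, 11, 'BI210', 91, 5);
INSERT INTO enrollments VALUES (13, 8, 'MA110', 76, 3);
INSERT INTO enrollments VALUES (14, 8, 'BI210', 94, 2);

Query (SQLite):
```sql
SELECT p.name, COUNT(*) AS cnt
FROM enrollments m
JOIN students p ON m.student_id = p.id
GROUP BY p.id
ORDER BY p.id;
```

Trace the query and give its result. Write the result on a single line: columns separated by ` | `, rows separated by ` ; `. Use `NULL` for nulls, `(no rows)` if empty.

Eve | 4 ; Bob | 7 ; Kira | 3

Join each enrollments row to its students via student_id.
Group joined rows by students.id; compute COUNT(*) per group.
  3: ids {1, 4, 8, 9} → COUNT(*)=4
  8: ids {5, 6, 7, 10, 11, 13, 14} → COUNT(*)=7
  11: ids {2, 3, 12} → COUNT(*)=3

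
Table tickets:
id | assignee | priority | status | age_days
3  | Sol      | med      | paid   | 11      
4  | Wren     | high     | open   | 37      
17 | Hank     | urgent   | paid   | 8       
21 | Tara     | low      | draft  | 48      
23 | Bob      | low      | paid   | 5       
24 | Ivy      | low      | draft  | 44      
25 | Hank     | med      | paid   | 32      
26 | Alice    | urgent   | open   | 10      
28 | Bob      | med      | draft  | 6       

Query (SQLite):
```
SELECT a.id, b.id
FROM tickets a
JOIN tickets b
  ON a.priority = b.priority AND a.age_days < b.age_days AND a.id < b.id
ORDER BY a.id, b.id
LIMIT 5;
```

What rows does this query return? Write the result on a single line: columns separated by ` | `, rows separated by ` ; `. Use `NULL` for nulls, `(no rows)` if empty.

Pairs (a,b) with same priority, a.age_days < b.age_days, a.id < b.id.
priority groups: high:{4} low:{21,23,24} med:{3,25,28} urgent:{17,26}
Ordered by (a.id, b.id); first 5.

3 | 25 ; 17 | 26 ; 23 | 24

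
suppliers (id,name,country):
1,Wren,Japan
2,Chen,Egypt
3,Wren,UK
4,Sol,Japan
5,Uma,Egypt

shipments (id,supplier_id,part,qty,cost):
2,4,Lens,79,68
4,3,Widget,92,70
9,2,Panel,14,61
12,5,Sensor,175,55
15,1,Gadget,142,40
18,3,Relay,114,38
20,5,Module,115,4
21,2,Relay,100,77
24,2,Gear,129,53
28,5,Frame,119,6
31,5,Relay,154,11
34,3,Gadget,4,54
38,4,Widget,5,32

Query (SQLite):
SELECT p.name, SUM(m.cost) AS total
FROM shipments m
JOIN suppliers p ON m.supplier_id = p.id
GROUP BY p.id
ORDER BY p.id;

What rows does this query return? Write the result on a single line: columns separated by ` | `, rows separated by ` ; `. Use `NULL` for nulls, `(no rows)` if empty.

Join each shipments row to its suppliers via supplier_id.
Group joined rows by suppliers.id; compute SUM(m.cost) per group.
  1: ids {15} → SUM(m.cost)=40
  2: ids {9, 21, 24} → SUM(m.cost)=191
  3: ids {4, 18, 34} → SUM(m.cost)=162
  4: ids {2, 38} → SUM(m.cost)=100
  5: ids {12, 20, 28, 31} → SUM(m.cost)=76

Wren | 40 ; Chen | 191 ; Wren | 162 ; Sol | 100 ; Uma | 76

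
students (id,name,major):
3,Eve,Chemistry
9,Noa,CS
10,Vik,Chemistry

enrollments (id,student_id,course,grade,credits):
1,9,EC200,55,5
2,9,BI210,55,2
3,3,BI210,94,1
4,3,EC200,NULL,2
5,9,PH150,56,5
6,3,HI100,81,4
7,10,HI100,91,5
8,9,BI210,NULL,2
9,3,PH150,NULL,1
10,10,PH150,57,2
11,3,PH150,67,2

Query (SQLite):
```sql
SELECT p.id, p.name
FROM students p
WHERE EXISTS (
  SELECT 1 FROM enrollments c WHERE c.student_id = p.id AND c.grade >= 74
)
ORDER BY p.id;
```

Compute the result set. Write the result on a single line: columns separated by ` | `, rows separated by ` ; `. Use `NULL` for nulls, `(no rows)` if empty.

3 | Eve ; 10 | Vik

For each students row, check whether any enrollments with matching student_id has grade >= 74.
Keep rows where that is true.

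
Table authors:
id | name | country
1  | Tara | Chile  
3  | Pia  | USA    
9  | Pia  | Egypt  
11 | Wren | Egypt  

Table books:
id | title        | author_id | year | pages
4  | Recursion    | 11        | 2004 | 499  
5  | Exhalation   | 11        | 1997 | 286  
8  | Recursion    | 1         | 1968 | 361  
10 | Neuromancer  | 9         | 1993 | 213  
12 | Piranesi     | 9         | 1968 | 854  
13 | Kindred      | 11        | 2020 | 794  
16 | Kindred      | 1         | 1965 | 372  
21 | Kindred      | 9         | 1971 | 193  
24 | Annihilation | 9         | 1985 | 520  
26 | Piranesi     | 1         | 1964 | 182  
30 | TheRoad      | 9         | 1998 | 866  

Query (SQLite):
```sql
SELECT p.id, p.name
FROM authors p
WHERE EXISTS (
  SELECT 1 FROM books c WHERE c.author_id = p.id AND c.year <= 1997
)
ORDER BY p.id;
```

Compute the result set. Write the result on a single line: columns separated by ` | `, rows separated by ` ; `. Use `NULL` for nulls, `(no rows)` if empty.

1 | Tara ; 9 | Pia ; 11 | Wren

For each authors row, check whether any books with matching author_id has year <= 1997.
Keep rows where that is true.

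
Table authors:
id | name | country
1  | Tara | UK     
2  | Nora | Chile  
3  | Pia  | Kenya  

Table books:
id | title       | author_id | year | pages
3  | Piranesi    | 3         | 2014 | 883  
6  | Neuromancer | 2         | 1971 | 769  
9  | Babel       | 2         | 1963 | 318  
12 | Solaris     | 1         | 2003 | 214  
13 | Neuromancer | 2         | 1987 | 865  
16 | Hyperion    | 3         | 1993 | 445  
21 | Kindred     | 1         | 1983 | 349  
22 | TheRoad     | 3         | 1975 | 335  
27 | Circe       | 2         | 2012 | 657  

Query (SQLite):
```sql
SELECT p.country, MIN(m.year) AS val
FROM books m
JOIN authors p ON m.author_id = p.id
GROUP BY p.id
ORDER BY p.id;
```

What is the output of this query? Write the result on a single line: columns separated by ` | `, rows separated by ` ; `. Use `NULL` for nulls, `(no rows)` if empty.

UK | 1983 ; Chile | 1963 ; Kenya | 1975

Join each books row to its authors via author_id.
Group joined rows by authors.id; compute MIN(m.year) per group.
  1: ids {12, 21} → MIN(m.year)=1983
  2: ids {6, 9, 13, 27} → MIN(m.year)=1963
  3: ids {3, 16, 22} → MIN(m.year)=1975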